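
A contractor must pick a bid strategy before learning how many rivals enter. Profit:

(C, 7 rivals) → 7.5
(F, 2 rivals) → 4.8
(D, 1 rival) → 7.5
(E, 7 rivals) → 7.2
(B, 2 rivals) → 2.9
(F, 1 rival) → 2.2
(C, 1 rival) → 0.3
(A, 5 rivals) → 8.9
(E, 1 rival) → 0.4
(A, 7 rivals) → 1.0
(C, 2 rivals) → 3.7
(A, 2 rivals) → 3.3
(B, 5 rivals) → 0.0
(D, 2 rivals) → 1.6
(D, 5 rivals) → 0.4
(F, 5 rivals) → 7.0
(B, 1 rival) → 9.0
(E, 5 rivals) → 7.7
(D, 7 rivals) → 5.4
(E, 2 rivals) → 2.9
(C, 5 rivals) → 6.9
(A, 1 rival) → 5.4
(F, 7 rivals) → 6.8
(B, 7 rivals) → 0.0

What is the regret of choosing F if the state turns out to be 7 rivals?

Best payoff under 7 rivals is 7.5.
Regret = 7.5 − 6.8 = 0.7.

0.7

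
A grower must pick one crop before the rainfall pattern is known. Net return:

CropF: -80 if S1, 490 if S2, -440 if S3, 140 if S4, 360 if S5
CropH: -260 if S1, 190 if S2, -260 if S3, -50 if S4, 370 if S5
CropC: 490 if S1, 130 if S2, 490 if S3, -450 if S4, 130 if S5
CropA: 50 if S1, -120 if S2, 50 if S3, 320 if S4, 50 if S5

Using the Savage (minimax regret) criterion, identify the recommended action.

Column bests: S1=490, S2=490, S3=490, S4=320, S5=370.
CropF regrets: 570, 0, 930, 180, 10 → max 930
CropH regrets: 750, 300, 750, 370, 0 → max 750
CropC regrets: 0, 360, 0, 770, 240 → max 770
CropA regrets: 440, 610, 440, 0, 320 → max 610
Smallest max regret = 610 → CropA.

CropA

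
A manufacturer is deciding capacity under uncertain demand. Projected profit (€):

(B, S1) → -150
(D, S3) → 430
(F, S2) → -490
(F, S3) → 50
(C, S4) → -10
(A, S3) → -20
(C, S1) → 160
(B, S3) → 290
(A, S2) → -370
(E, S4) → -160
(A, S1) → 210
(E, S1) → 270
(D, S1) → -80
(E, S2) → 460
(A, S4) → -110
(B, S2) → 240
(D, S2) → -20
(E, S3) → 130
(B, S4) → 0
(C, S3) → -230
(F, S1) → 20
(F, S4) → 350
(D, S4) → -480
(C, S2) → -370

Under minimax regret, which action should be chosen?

B

Column bests: S1=270, S2=460, S3=430, S4=350.
A regrets: 60, 830, 450, 460 → max 830
B regrets: 420, 220, 140, 350 → max 420
C regrets: 110, 830, 660, 360 → max 830
D regrets: 350, 480, 0, 830 → max 830
E regrets: 0, 0, 300, 510 → max 510
F regrets: 250, 950, 380, 0 → max 950
Smallest max regret = 420 → B.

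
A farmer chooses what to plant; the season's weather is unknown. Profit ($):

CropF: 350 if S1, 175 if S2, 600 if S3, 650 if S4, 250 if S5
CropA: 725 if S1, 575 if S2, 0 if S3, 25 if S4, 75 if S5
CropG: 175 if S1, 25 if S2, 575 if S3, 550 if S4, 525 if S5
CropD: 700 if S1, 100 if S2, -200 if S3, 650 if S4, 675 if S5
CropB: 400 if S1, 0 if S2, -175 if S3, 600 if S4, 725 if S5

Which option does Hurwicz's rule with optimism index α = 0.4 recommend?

CropF: 0.4·650 + 0.6·175 = 365
CropA: 0.4·725 + 0.6·0 = 290
CropG: 0.4·575 + 0.6·25 = 245
CropD: 0.4·700 + 0.6·(-200) = 160
CropB: 0.4·725 + 0.6·(-175) = 185
Highest Hurwicz score = 365 → CropF.

CropF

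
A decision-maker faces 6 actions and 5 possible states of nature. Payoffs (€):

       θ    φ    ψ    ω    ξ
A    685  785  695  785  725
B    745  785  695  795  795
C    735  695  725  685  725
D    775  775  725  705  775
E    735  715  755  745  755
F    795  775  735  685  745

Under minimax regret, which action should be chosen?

B

Column bests: θ=795, φ=785, ψ=755, ω=795, ξ=795.
A regrets: 110, 0, 60, 10, 70 → max 110
B regrets: 50, 0, 60, 0, 0 → max 60
C regrets: 60, 90, 30, 110, 70 → max 110
D regrets: 20, 10, 30, 90, 20 → max 90
E regrets: 60, 70, 0, 50, 40 → max 70
F regrets: 0, 10, 20, 110, 50 → max 110
Smallest max regret = 60 → B.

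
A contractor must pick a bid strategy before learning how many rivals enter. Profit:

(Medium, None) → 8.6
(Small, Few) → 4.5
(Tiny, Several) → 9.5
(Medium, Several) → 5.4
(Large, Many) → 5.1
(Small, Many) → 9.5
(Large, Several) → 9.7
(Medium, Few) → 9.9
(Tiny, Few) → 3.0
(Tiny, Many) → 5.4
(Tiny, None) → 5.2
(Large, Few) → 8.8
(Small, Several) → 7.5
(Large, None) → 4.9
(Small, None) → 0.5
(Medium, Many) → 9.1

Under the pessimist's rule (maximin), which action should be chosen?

Row minima: Tiny=3.0, Small=0.5, Medium=5.4, Large=4.9
Best worst-case = 5.4 → Medium.

Medium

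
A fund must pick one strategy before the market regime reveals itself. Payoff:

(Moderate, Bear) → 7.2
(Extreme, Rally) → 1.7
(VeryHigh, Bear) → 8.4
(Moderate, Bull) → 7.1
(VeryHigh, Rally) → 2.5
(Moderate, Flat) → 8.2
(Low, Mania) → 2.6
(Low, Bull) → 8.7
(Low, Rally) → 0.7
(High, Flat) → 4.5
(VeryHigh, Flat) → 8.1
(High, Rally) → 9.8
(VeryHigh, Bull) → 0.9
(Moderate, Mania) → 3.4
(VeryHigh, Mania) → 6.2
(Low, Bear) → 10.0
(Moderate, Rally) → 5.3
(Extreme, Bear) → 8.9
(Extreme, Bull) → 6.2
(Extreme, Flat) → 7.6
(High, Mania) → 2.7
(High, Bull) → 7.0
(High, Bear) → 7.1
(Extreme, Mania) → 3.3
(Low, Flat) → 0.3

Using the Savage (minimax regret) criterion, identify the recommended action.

High

Column bests: Bear=10.0, Flat=8.2, Bull=8.7, Rally=9.8, Mania=6.2.
Low regrets: 0.0, 7.9, 0.0, 9.1, 3.6 → max 9.1
Moderate regrets: 2.8, 0.0, 1.6, 4.5, 2.8 → max 4.5
High regrets: 2.9, 3.7, 1.7, 0.0, 3.5 → max 3.7
VeryHigh regrets: 1.6, 0.1, 7.8, 7.3, 0.0 → max 7.8
Extreme regrets: 1.1, 0.6, 2.5, 8.1, 2.9 → max 8.1
Smallest max regret = 3.7 → High.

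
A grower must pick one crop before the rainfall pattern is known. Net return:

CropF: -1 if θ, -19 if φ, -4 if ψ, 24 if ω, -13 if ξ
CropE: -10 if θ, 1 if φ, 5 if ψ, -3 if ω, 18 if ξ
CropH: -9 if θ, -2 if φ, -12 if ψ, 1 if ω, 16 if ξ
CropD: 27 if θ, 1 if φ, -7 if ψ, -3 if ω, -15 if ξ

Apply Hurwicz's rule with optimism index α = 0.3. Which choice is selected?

CropF: 0.3·24 + 0.7·(-19) = -6.1
CropE: 0.3·18 + 0.7·(-10) = -1.6
CropH: 0.3·16 + 0.7·(-12) = -3.6
CropD: 0.3·27 + 0.7·(-15) = -2.4
Highest Hurwicz score = -1.6 → CropE.

CropE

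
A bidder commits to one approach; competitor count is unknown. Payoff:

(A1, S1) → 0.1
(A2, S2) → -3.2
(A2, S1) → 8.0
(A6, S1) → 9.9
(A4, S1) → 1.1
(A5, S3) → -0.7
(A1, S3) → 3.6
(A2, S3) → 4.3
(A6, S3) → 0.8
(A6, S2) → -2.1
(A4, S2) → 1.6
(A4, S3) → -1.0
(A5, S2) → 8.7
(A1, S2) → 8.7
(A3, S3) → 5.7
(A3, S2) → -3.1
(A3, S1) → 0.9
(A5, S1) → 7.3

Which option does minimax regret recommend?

Column bests: S1=9.9, S2=8.7, S3=5.7.
A1 regrets: 9.8, 0.0, 2.1 → max 9.8
A2 regrets: 1.9, 11.9, 1.4 → max 11.9
A3 regrets: 9.0, 11.8, 0.0 → max 11.8
A4 regrets: 8.8, 7.1, 6.7 → max 8.8
A5 regrets: 2.6, 0.0, 6.4 → max 6.4
A6 regrets: 0.0, 10.8, 4.9 → max 10.8
Smallest max regret = 6.4 → A5.

A5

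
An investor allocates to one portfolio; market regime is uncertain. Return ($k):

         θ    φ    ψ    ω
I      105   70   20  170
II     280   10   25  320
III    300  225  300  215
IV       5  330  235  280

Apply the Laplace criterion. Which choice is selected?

III

Row averages: I=91.25, II=158.75, III=260, IV=212.5
Highest average = 260 → III.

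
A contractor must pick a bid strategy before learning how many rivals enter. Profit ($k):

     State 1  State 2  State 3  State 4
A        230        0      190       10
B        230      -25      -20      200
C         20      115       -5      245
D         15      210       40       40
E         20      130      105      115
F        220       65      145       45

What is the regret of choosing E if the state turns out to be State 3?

85

Best payoff under State 3 is 190.
Regret = 190 − 105 = 85.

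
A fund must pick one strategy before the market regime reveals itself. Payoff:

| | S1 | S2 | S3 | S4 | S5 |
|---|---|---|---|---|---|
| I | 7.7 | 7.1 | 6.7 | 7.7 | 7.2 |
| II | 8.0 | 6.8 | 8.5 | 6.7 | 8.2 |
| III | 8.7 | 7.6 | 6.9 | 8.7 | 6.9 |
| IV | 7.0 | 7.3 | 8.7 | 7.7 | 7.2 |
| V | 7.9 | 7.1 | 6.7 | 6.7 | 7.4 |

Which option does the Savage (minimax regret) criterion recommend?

IV

Column bests: S1=8.7, S2=7.6, S3=8.7, S4=8.7, S5=8.2.
I regrets: 1.0, 0.5, 2.0, 1.0, 1.0 → max 2.0
II regrets: 0.7, 0.8, 0.2, 2.0, 0.0 → max 2.0
III regrets: 0.0, 0.0, 1.8, 0.0, 1.3 → max 1.8
IV regrets: 1.7, 0.3, 0.0, 1.0, 1.0 → max 1.7
V regrets: 0.8, 0.5, 2.0, 2.0, 0.8 → max 2.0
Smallest max regret = 1.7 → IV.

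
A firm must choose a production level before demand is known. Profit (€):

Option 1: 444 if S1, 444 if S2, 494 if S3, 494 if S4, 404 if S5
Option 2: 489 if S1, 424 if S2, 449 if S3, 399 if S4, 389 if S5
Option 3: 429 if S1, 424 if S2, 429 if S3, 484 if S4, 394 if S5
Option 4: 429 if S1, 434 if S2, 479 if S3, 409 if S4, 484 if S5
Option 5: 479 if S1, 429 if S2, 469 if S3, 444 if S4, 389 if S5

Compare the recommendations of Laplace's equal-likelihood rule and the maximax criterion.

Row averages: Option 1=456, Option 2=430, Option 3=432, Option 4=447, Option 5=442
Highest average = 456 → Option 1.
Row maxima: Option 1=494, Option 2=489, Option 3=484, Option 4=484, Option 5=479
Best best-case = 494 → Option 1.

laplace → Option 1; maximax → Option 1 (agree)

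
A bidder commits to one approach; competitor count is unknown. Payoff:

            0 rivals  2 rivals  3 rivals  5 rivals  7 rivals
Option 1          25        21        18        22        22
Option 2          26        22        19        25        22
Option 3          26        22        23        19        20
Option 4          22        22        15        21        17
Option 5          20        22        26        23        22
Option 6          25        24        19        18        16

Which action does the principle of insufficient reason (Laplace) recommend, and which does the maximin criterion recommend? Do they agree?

Row averages: Option 1=21.6, Option 2=22.8, Option 3=22, Option 4=19.4, Option 5=22.6, Option 6=20.4
Highest average = 22.8 → Option 2.
Row minima: Option 1=18, Option 2=19, Option 3=19, Option 4=15, Option 5=20, Option 6=16
Best worst-case = 20 → Option 5.

laplace → Option 2; maximin → Option 5 (disagree)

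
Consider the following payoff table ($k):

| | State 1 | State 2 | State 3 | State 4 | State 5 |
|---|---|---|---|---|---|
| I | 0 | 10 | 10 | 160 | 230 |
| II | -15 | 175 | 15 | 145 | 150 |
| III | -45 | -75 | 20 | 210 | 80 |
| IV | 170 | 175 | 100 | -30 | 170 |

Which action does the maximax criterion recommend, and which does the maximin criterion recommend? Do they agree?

maximax → I; maximin → I (agree)

Row maxima: I=230, II=175, III=210, IV=175
Best best-case = 230 → I.
Row minima: I=0, II=-15, III=-75, IV=-30
Best worst-case = 0 → I.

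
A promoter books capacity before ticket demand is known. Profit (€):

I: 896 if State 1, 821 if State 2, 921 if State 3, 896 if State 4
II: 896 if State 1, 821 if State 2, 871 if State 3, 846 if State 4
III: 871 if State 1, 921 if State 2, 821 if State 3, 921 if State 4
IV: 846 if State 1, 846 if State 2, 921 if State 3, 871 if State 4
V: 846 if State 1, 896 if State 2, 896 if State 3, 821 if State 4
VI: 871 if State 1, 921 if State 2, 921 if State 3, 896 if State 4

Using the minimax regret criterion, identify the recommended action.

Column bests: State 1=896, State 2=921, State 3=921, State 4=921.
I regrets: 0, 100, 0, 25 → max 100
II regrets: 0, 100, 50, 75 → max 100
III regrets: 25, 0, 100, 0 → max 100
IV regrets: 50, 75, 0, 50 → max 75
V regrets: 50, 25, 25, 100 → max 100
VI regrets: 25, 0, 0, 25 → max 25
Smallest max regret = 25 → VI.

VI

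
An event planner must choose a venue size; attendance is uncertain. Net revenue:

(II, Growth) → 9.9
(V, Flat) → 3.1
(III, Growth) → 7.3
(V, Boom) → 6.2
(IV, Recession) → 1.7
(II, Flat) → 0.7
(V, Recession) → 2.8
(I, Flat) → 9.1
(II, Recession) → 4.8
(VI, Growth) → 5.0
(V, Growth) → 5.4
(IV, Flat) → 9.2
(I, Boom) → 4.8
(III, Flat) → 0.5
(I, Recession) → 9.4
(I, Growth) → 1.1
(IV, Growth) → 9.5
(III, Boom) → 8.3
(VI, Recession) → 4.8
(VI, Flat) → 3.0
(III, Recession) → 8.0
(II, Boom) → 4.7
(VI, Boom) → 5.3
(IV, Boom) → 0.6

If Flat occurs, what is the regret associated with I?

0.1

Best payoff under Flat is 9.2.
Regret = 9.2 − 9.1 = 0.1.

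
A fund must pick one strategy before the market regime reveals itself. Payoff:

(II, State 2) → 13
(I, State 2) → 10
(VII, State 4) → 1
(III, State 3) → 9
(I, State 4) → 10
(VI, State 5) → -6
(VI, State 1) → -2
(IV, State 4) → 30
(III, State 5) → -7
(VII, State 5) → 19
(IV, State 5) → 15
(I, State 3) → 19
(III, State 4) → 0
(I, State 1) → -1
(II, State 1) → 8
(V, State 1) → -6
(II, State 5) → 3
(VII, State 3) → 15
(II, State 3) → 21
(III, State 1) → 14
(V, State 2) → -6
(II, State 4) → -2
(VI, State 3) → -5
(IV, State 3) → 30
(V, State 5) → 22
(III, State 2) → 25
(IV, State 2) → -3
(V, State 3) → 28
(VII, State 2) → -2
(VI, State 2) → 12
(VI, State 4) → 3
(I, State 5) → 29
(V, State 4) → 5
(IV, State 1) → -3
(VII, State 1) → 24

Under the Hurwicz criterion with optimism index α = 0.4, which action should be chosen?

I

I: 0.4·29 + 0.6·(-1) = 11
II: 0.4·21 + 0.6·(-2) = 7.2
III: 0.4·25 + 0.6·(-7) = 5.8
IV: 0.4·30 + 0.6·(-3) = 10.2
V: 0.4·28 + 0.6·(-6) = 7.6
VI: 0.4·12 + 0.6·(-6) = 1.2
VII: 0.4·24 + 0.6·(-2) = 8.4
Highest Hurwicz score = 11 → I.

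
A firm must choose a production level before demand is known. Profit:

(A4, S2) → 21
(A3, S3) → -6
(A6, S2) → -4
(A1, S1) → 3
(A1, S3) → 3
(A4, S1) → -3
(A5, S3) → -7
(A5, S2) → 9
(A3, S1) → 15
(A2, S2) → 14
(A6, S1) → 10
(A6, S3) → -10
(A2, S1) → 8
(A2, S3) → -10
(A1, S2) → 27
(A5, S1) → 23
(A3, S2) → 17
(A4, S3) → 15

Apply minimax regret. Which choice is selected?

A1

Column bests: S1=23, S2=27, S3=15.
A1 regrets: 20, 0, 12 → max 20
A2 regrets: 15, 13, 25 → max 25
A3 regrets: 8, 10, 21 → max 21
A4 regrets: 26, 6, 0 → max 26
A5 regrets: 0, 18, 22 → max 22
A6 regrets: 13, 31, 25 → max 31
Smallest max regret = 20 → A1.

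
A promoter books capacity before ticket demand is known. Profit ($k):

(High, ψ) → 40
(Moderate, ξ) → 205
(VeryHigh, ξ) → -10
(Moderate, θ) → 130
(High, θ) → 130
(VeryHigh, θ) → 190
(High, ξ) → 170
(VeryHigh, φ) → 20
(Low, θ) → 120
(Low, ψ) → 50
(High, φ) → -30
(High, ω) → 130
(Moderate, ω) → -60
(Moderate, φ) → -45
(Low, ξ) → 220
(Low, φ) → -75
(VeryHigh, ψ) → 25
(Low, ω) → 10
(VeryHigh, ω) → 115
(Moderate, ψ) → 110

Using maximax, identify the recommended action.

Low

Row maxima: Low=220, Moderate=205, High=170, VeryHigh=190
Best best-case = 220 → Low.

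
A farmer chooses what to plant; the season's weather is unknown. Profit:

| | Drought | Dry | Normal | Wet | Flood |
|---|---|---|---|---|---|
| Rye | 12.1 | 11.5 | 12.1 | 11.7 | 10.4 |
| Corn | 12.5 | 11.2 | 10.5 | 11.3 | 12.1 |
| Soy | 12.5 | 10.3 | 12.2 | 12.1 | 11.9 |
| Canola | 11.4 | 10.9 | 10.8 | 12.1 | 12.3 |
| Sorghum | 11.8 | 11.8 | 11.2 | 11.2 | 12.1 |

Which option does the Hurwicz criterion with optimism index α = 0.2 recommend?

Rye: 0.2·12.1 + 0.8·10.4 = 10.74
Corn: 0.2·12.5 + 0.8·10.5 = 10.9
Soy: 0.2·12.5 + 0.8·10.3 = 10.74
Canola: 0.2·12.3 + 0.8·10.8 = 11.1
Sorghum: 0.2·12.1 + 0.8·11.2 = 11.38
Highest Hurwicz score = 11.38 → Sorghum.

Sorghum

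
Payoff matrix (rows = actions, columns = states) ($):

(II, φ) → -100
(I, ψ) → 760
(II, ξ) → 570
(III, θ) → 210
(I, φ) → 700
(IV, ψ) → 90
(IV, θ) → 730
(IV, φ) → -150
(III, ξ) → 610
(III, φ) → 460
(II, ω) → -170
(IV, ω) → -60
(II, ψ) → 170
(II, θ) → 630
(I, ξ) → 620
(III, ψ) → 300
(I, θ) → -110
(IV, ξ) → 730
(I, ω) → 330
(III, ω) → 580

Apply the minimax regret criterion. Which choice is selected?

III

Column bests: θ=730, φ=700, ψ=760, ω=580, ξ=730.
I regrets: 840, 0, 0, 250, 110 → max 840
II regrets: 100, 800, 590, 750, 160 → max 800
III regrets: 520, 240, 460, 0, 120 → max 520
IV regrets: 0, 850, 670, 640, 0 → max 850
Smallest max regret = 520 → III.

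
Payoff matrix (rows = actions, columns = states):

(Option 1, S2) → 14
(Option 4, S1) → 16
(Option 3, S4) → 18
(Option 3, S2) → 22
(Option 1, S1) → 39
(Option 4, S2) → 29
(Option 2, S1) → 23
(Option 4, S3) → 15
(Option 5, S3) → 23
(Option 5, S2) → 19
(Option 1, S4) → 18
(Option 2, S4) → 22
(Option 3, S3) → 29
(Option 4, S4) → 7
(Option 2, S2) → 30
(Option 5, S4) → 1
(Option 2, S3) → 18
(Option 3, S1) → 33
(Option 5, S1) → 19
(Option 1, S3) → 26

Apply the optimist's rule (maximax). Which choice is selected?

Row maxima: Option 1=39, Option 2=30, Option 3=33, Option 4=29, Option 5=23
Best best-case = 39 → Option 1.

Option 1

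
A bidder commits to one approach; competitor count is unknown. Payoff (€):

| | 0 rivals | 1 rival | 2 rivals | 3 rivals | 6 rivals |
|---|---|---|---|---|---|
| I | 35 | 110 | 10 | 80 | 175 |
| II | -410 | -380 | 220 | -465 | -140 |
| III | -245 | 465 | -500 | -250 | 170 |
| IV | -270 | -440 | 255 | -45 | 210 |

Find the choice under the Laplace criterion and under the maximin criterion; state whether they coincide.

Row averages: I=82, II=-235, III=-72, IV=-58
Highest average = 82 → I.
Row minima: I=10, II=-465, III=-500, IV=-440
Best worst-case = 10 → I.

laplace → I; maximin → I (agree)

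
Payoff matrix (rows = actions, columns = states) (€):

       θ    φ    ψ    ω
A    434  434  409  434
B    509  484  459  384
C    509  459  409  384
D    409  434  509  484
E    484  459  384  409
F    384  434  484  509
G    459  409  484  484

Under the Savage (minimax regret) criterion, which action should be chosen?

Column bests: θ=509, φ=484, ψ=509, ω=509.
A regrets: 75, 50, 100, 75 → max 100
B regrets: 0, 0, 50, 125 → max 125
C regrets: 0, 25, 100, 125 → max 125
D regrets: 100, 50, 0, 25 → max 100
E regrets: 25, 25, 125, 100 → max 125
F regrets: 125, 50, 25, 0 → max 125
G regrets: 50, 75, 25, 25 → max 75
Smallest max regret = 75 → G.

G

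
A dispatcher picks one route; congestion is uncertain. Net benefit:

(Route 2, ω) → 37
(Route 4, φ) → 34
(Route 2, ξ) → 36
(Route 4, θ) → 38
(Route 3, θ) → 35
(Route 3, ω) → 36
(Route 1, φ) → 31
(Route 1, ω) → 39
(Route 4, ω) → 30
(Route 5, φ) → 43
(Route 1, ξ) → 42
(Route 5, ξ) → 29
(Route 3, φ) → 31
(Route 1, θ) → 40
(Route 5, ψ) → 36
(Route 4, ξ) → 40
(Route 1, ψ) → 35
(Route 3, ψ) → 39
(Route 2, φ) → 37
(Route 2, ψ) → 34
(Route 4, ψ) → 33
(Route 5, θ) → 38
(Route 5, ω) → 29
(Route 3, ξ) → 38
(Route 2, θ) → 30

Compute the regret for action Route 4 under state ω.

Best payoff under ω is 39.
Regret = 39 − 30 = 9.

9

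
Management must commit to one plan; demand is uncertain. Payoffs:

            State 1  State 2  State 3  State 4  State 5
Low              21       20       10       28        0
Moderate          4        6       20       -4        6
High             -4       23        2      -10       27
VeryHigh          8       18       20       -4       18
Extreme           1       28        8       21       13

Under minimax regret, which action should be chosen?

Column bests: State 1=21, State 2=28, State 3=20, State 4=28, State 5=27.
Low regrets: 0, 8, 10, 0, 27 → max 27
Moderate regrets: 17, 22, 0, 32, 21 → max 32
High regrets: 25, 5, 18, 38, 0 → max 38
VeryHigh regrets: 13, 10, 0, 32, 9 → max 32
Extreme regrets: 20, 0, 12, 7, 14 → max 20
Smallest max regret = 20 → Extreme.

Extreme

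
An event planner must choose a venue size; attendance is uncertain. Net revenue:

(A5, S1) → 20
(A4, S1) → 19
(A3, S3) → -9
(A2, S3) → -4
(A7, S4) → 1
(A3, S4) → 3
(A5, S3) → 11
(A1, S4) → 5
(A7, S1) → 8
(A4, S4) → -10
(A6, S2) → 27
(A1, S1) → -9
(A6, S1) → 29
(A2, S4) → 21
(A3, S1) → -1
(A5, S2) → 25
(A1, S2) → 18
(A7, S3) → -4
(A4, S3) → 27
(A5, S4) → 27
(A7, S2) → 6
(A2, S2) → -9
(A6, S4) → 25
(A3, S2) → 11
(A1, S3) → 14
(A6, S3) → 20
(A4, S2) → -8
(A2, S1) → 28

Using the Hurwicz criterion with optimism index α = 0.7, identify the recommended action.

A6

A1: 0.7·18 + 0.3·(-9) = 9.9
A2: 0.7·28 + 0.3·(-9) = 16.9
A3: 0.7·11 + 0.3·(-9) = 5
A4: 0.7·27 + 0.3·(-10) = 15.9
A5: 0.7·27 + 0.3·11 = 22.2
A6: 0.7·29 + 0.3·20 = 26.3
A7: 0.7·8 + 0.3·(-4) = 4.4
Highest Hurwicz score = 26.3 → A6.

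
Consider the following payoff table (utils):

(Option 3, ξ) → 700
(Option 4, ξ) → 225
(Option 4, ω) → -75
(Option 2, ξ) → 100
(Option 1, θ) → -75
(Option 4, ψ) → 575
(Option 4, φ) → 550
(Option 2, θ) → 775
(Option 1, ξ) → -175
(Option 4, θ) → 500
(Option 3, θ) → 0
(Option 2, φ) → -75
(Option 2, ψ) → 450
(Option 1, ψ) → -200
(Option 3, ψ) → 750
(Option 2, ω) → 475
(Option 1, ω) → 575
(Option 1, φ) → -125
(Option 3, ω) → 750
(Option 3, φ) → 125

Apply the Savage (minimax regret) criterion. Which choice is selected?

Column bests: θ=775, φ=550, ψ=750, ω=750, ξ=700.
Option 1 regrets: 850, 675, 950, 175, 875 → max 950
Option 2 regrets: 0, 625, 300, 275, 600 → max 625
Option 3 regrets: 775, 425, 0, 0, 0 → max 775
Option 4 regrets: 275, 0, 175, 825, 475 → max 825
Smallest max regret = 625 → Option 2.

Option 2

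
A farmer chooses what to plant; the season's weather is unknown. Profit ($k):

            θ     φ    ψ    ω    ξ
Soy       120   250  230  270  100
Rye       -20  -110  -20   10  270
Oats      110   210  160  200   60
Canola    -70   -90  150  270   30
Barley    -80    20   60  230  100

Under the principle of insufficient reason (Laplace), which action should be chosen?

Row averages: Soy=194, Rye=26, Oats=148, Canola=58, Barley=66
Highest average = 194 → Soy.

Soy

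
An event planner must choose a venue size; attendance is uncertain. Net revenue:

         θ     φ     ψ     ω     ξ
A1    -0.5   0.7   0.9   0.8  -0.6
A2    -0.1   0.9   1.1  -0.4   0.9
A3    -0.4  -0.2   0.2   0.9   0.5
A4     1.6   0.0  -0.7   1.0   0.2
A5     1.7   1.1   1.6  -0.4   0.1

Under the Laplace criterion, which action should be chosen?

Row averages: A1=0.26, A2=0.48, A3=0.2, A4=0.42, A5=0.82
Highest average = 0.82 → A5.

A5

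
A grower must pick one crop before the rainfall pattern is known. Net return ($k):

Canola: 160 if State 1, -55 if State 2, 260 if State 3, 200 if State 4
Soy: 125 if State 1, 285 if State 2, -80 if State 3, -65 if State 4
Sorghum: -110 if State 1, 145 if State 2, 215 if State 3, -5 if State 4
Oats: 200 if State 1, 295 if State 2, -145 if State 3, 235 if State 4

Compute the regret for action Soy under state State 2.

Best payoff under State 2 is 295.
Regret = 295 − 285 = 10.

10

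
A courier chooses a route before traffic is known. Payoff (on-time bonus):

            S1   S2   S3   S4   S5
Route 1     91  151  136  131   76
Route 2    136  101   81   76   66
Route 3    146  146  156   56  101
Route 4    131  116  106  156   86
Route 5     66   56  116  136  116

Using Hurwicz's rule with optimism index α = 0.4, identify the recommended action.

Route 4

Route 1: 0.4·151 + 0.6·76 = 106
Route 2: 0.4·136 + 0.6·66 = 94
Route 3: 0.4·156 + 0.6·56 = 96
Route 4: 0.4·156 + 0.6·86 = 114
Route 5: 0.4·136 + 0.6·56 = 88
Highest Hurwicz score = 114 → Route 4.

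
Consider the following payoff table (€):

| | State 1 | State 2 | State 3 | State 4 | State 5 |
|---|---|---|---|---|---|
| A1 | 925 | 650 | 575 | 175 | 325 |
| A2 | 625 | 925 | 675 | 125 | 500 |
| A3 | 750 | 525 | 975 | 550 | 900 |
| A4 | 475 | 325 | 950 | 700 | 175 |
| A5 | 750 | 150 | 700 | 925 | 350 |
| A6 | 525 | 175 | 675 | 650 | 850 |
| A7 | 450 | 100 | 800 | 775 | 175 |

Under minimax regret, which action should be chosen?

A3

Column bests: State 1=925, State 2=925, State 3=975, State 4=925, State 5=900.
A1 regrets: 0, 275, 400, 750, 575 → max 750
A2 regrets: 300, 0, 300, 800, 400 → max 800
A3 regrets: 175, 400, 0, 375, 0 → max 400
A4 regrets: 450, 600, 25, 225, 725 → max 725
A5 regrets: 175, 775, 275, 0, 550 → max 775
A6 regrets: 400, 750, 300, 275, 50 → max 750
A7 regrets: 475, 825, 175, 150, 725 → max 825
Smallest max regret = 400 → A3.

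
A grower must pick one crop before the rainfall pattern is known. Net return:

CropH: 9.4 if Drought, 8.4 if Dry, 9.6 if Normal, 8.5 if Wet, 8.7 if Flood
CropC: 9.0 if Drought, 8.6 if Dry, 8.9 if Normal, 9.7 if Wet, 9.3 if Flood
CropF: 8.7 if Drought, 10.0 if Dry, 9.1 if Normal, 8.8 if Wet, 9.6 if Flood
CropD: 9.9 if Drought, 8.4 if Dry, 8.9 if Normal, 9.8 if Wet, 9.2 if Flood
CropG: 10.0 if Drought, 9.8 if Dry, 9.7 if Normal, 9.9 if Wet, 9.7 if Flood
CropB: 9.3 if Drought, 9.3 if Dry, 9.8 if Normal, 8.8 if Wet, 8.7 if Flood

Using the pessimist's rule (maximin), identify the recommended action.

CropG

Row minima: CropH=8.4, CropC=8.6, CropF=8.7, CropD=8.4, CropG=9.7, CropB=8.7
Best worst-case = 9.7 → CropG.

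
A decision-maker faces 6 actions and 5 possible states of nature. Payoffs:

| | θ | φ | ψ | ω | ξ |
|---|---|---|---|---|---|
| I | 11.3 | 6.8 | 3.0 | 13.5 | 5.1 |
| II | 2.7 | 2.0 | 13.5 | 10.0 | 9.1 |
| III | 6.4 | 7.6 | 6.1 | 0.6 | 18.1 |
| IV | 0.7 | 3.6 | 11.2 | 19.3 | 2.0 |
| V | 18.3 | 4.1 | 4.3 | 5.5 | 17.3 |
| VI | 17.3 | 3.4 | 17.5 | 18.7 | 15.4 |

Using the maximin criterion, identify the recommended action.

V

Row minima: I=3.0, II=2.0, III=0.6, IV=0.7, V=4.1, VI=3.4
Best worst-case = 4.1 → V.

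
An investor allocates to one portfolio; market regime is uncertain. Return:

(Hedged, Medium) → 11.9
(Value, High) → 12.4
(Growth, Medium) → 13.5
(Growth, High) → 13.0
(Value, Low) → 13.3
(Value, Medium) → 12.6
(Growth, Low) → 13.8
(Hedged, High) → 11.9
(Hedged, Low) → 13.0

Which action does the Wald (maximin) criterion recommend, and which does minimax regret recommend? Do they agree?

Row minima: Hedged=11.9, Value=12.4, Growth=13.0
Best worst-case = 13.0 → Growth.
Column bests: Low=13.8, Medium=13.5, High=13.0.
Hedged regrets: 0.8, 1.6, 1.1 → max 1.6
Value regrets: 0.5, 0.9, 0.6 → max 0.9
Growth regrets: 0.0, 0.0, 0.0 → max 0.0
Smallest max regret = 0.0 → Growth.

maximin → Growth; minimax regret → Growth (agree)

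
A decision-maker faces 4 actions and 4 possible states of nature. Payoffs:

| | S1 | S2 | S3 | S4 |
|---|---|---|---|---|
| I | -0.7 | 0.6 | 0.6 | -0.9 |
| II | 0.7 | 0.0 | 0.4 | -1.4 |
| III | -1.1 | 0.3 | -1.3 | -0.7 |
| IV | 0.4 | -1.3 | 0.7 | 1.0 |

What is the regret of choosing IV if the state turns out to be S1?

0.3

Best payoff under S1 is 0.7.
Regret = 0.7 − 0.4 = 0.3.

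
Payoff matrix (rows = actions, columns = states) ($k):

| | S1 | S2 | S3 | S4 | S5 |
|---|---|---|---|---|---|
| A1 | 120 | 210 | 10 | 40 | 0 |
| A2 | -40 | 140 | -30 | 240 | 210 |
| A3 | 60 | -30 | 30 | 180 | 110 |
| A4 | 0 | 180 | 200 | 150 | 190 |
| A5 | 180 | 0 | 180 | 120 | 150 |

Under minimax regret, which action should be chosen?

A4

Column bests: S1=180, S2=210, S3=200, S4=240, S5=210.
A1 regrets: 60, 0, 190, 200, 210 → max 210
A2 regrets: 220, 70, 230, 0, 0 → max 230
A3 regrets: 120, 240, 170, 60, 100 → max 240
A4 regrets: 180, 30, 0, 90, 20 → max 180
A5 regrets: 0, 210, 20, 120, 60 → max 210
Smallest max regret = 180 → A4.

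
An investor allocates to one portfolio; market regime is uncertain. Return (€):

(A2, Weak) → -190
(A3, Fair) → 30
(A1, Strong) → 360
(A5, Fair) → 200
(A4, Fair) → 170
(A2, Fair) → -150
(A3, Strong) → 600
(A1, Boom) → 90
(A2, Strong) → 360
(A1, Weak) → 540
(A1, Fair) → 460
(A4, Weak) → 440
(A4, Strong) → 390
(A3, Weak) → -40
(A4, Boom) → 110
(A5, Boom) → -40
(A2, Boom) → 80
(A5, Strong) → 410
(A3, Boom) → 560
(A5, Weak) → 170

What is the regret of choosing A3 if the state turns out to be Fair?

430

Best payoff under Fair is 460.
Regret = 460 − 30 = 430.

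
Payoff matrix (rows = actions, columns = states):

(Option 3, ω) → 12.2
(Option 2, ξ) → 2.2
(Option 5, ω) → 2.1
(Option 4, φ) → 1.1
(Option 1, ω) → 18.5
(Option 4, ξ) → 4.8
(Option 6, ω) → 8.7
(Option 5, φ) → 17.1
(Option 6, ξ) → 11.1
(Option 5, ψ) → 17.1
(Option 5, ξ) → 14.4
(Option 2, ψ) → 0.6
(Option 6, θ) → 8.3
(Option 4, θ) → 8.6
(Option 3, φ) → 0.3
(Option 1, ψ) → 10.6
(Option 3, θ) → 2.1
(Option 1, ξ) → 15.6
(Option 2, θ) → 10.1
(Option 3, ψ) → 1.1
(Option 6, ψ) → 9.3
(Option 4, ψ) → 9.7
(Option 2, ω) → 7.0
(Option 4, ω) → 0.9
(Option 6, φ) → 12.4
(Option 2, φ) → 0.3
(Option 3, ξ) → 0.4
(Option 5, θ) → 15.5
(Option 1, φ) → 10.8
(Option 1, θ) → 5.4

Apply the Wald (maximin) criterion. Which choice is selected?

Option 6

Row minima: Option 1=5.4, Option 2=0.3, Option 3=0.3, Option 4=0.9, Option 5=2.1, Option 6=8.3
Best worst-case = 8.3 → Option 6.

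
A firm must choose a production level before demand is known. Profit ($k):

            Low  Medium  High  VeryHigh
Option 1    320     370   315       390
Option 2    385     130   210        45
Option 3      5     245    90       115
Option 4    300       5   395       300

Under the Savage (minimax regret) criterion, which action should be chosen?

Option 1

Column bests: Low=385, Medium=370, High=395, VeryHigh=390.
Option 1 regrets: 65, 0, 80, 0 → max 80
Option 2 regrets: 0, 240, 185, 345 → max 345
Option 3 regrets: 380, 125, 305, 275 → max 380
Option 4 regrets: 85, 365, 0, 90 → max 365
Smallest max regret = 80 → Option 1.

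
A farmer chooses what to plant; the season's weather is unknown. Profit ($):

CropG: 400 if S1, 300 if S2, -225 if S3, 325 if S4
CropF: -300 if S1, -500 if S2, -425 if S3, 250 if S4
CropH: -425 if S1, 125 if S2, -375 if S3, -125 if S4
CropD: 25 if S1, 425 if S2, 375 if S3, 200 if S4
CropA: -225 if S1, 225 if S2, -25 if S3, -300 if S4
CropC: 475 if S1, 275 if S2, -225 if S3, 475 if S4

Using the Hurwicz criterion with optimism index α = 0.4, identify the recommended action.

CropG: 0.4·400 + 0.6·(-225) = 25
CropF: 0.4·250 + 0.6·(-500) = -200
CropH: 0.4·125 + 0.6·(-425) = -205
CropD: 0.4·425 + 0.6·25 = 185
CropA: 0.4·225 + 0.6·(-300) = -90
CropC: 0.4·475 + 0.6·(-225) = 55
Highest Hurwicz score = 185 → CropD.

CropD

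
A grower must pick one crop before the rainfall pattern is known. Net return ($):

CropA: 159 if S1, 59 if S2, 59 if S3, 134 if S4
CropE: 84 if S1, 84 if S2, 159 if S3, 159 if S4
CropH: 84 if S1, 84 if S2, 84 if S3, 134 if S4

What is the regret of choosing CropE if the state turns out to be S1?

75

Best payoff under S1 is 159.
Regret = 159 − 84 = 75.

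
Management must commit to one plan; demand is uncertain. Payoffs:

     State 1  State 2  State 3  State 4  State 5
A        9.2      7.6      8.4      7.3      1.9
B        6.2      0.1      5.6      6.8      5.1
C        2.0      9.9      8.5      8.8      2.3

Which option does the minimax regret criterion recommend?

Column bests: State 1=9.2, State 2=9.9, State 3=8.5, State 4=8.8, State 5=5.1.
A regrets: 0.0, 2.3, 0.1, 1.5, 3.2 → max 3.2
B regrets: 3.0, 9.8, 2.9, 2.0, 0.0 → max 9.8
C regrets: 7.2, 0.0, 0.0, 0.0, 2.8 → max 7.2
Smallest max regret = 3.2 → A.

A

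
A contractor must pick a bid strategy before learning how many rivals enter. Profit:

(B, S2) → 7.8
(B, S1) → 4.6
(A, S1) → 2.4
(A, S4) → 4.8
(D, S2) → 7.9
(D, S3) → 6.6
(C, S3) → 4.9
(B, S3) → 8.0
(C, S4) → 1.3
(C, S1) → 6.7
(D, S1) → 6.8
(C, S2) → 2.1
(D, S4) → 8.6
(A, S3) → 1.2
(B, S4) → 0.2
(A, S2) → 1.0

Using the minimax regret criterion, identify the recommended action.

Column bests: S1=6.8, S2=7.9, S3=8.0, S4=8.6.
A regrets: 4.4, 6.9, 6.8, 3.8 → max 6.9
B regrets: 2.2, 0.1, 0.0, 8.4 → max 8.4
C regrets: 0.1, 5.8, 3.1, 7.3 → max 7.3
D regrets: 0.0, 0.0, 1.4, 0.0 → max 1.4
Smallest max regret = 1.4 → D.

D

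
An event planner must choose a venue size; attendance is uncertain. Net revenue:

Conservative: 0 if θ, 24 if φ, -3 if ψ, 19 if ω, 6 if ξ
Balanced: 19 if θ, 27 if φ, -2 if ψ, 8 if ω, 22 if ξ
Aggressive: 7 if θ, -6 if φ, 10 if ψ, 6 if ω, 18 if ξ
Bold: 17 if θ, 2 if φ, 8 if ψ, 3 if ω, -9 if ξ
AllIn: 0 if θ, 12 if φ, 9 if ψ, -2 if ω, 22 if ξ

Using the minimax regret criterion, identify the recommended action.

Balanced

Column bests: θ=19, φ=27, ψ=10, ω=19, ξ=22.
Conservative regrets: 19, 3, 13, 0, 16 → max 19
Balanced regrets: 0, 0, 12, 11, 0 → max 12
Aggressive regrets: 12, 33, 0, 13, 4 → max 33
Bold regrets: 2, 25, 2, 16, 31 → max 31
AllIn regrets: 19, 15, 1, 21, 0 → max 21
Smallest max regret = 12 → Balanced.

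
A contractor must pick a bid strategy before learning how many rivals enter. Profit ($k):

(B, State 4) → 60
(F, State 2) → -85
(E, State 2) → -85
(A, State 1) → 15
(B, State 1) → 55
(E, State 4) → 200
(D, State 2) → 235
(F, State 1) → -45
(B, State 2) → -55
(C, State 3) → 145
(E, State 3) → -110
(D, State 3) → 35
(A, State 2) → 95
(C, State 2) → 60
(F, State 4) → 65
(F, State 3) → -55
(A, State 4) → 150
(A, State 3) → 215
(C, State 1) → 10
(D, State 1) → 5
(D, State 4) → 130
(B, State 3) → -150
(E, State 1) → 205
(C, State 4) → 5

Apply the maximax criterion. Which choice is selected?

Row maxima: A=215, B=60, C=145, D=235, E=205, F=65
Best best-case = 235 → D.

D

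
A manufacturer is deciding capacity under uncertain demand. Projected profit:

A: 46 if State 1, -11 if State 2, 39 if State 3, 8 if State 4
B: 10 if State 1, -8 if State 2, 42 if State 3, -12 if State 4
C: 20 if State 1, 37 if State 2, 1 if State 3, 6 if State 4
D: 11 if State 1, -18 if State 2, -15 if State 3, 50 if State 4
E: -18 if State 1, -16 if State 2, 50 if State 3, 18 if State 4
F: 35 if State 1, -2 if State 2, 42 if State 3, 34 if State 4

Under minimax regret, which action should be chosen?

Column bests: State 1=46, State 2=37, State 3=50, State 4=50.
A regrets: 0, 48, 11, 42 → max 48
B regrets: 36, 45, 8, 62 → max 62
C regrets: 26, 0, 49, 44 → max 49
D regrets: 35, 55, 65, 0 → max 65
E regrets: 64, 53, 0, 32 → max 64
F regrets: 11, 39, 8, 16 → max 39
Smallest max regret = 39 → F.

F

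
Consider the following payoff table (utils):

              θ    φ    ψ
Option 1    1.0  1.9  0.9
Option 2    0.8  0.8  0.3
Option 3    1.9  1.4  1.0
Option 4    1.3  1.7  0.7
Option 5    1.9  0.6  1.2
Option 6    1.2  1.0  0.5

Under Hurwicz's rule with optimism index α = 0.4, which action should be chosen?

Option 3

Option 1: 0.4·1.9 + 0.6·0.9 = 1.3
Option 2: 0.4·0.8 + 0.6·0.3 = 0.5
Option 3: 0.4·1.9 + 0.6·1.0 = 1.36
Option 4: 0.4·1.7 + 0.6·0.7 = 1.1
Option 5: 0.4·1.9 + 0.6·0.6 = 1.12
Option 6: 0.4·1.2 + 0.6·0.5 = 0.78
Highest Hurwicz score = 1.36 → Option 3.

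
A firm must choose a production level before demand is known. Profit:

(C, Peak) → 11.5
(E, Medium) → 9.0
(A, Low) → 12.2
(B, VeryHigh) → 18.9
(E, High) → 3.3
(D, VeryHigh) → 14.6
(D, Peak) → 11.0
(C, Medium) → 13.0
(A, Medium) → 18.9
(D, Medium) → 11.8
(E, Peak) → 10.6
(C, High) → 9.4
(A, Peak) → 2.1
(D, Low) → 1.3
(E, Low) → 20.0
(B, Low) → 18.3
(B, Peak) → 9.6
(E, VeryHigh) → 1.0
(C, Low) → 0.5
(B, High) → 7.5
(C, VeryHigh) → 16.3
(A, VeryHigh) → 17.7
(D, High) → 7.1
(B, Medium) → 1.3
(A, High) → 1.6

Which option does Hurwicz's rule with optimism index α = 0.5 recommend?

A: 0.5·18.9 + 0.5·1.6 = 10.25
B: 0.5·18.9 + 0.5·1.3 = 10.1
C: 0.5·16.3 + 0.5·0.5 = 8.4
D: 0.5·14.6 + 0.5·1.3 = 7.95
E: 0.5·20.0 + 0.5·1.0 = 10.5
Highest Hurwicz score = 10.5 → E.

E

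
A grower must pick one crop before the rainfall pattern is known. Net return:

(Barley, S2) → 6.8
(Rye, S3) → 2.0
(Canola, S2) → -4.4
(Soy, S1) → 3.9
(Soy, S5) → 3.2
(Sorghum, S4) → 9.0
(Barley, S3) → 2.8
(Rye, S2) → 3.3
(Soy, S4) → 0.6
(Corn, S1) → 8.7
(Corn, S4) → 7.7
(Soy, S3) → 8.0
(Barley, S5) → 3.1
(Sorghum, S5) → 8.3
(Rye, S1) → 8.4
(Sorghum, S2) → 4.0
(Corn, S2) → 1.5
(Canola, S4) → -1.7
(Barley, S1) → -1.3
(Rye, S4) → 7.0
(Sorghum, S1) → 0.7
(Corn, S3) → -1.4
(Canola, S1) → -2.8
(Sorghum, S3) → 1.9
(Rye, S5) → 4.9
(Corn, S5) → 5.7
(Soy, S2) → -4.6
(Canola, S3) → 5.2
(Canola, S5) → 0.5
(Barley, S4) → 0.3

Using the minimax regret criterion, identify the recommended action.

Rye

Column bests: S1=8.7, S2=6.8, S3=8.0, S4=9.0, S5=8.3.
Rye regrets: 0.3, 3.5, 6.0, 2.0, 3.4 → max 6.0
Sorghum regrets: 8.0, 2.8, 6.1, 0.0, 0.0 → max 8.0
Soy regrets: 4.8, 11.4, 0.0, 8.4, 5.1 → max 11.4
Barley regrets: 10.0, 0.0, 5.2, 8.7, 5.2 → max 10.0
Corn regrets: 0.0, 5.3, 9.4, 1.3, 2.6 → max 9.4
Canola regrets: 11.5, 11.2, 2.8, 10.7, 7.8 → max 11.5
Smallest max regret = 6.0 → Rye.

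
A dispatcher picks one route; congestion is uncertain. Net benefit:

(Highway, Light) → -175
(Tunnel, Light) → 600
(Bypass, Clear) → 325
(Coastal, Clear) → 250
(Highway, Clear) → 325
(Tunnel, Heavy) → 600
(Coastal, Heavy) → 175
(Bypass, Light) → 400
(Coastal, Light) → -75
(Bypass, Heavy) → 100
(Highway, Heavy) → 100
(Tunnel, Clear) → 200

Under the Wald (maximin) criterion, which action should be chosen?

Row minima: Coastal=-75, Bypass=100, Tunnel=200, Highway=-175
Best worst-case = 200 → Tunnel.

Tunnel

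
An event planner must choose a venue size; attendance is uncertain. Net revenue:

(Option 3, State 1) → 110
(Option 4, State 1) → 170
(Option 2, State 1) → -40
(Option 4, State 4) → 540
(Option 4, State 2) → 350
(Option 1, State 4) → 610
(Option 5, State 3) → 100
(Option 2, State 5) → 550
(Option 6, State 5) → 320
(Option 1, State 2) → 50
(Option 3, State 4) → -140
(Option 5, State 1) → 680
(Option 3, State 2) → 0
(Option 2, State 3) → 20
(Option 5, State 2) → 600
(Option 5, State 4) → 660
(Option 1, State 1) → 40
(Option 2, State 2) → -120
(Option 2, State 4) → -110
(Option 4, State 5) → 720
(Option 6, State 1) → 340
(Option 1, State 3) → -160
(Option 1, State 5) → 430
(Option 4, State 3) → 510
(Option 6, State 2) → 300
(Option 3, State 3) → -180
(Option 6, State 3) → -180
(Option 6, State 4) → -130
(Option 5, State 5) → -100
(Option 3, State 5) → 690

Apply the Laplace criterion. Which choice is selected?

Option 4

Row averages: Option 1=194, Option 2=60, Option 3=96, Option 4=458, Option 5=388, Option 6=130
Highest average = 458 → Option 4.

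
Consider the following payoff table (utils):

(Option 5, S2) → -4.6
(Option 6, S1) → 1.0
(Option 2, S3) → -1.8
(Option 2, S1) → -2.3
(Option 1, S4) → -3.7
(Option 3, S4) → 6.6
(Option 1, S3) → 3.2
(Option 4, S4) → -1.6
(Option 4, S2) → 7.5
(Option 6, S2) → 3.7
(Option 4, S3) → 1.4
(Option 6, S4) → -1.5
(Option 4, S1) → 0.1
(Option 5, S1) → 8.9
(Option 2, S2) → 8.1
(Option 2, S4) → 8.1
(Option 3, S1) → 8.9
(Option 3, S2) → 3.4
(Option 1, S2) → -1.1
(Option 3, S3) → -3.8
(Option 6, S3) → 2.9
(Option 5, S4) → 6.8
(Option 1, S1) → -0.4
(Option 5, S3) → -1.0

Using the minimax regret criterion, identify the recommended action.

Option 3

Column bests: S1=8.9, S2=8.1, S3=3.2, S4=8.1.
Option 1 regrets: 9.3, 9.2, 0.0, 11.8 → max 11.8
Option 2 regrets: 11.2, 0.0, 5.0, 0.0 → max 11.2
Option 3 regrets: 0.0, 4.7, 7.0, 1.5 → max 7.0
Option 4 regrets: 8.8, 0.6, 1.8, 9.7 → max 9.7
Option 5 regrets: 0.0, 12.7, 4.2, 1.3 → max 12.7
Option 6 regrets: 7.9, 4.4, 0.3, 9.6 → max 9.6
Smallest max regret = 7.0 → Option 3.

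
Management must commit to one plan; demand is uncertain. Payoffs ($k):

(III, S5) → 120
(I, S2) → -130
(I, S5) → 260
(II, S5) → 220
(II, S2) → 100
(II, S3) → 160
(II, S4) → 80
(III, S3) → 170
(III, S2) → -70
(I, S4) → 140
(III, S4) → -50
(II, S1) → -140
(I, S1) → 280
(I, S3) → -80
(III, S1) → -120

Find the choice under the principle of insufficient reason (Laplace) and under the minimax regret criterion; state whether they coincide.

laplace → I; minimax regret → I (agree)

Row averages: I=94, II=84, III=10
Highest average = 94 → I.
Column bests: S1=280, S2=100, S3=170, S4=140, S5=260.
I regrets: 0, 230, 250, 0, 0 → max 250
II regrets: 420, 0, 10, 60, 40 → max 420
III regrets: 400, 170, 0, 190, 140 → max 400
Smallest max regret = 250 → I.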